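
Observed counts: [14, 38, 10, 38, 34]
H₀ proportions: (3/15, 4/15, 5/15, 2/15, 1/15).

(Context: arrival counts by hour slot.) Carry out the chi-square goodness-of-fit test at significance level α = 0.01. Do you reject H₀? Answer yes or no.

n = 134; E_i = n·p_i = [26.80, 35.73, 44.67, 17.87, 8.93]
χ² = (14−26.80)²/26.80 + (38−35.73)²/35.73 + (10−44.67)²/44.67 + (38−17.87)²/17.87 + (34−8.93)²/8.93 = 126.1866
df = 4
p-value (upper-tail) = 0.00000
At α=0.01: p < α → reject H₀

reject H₀: yes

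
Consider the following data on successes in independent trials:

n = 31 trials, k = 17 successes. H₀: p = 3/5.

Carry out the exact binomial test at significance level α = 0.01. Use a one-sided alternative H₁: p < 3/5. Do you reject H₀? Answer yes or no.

reject H₀: no

Exact binomial: n=31, k=17, p₀=3/5=0.6000
P(X≤17) from Σ C(n,i)·p₀^i·(1−p₀)^(n−i)
p-value (one-sided, H₁ less) = 0.33991
At α=0.01: p ≥ α → fail to reject H₀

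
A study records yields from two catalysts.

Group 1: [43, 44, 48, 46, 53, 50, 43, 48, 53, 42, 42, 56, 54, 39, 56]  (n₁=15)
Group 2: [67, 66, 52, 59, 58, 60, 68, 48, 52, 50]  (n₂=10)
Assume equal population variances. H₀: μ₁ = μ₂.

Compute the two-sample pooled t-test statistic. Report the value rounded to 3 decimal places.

test statistic = -3.937

x̄₁=47.800, s₁=5.609, n₁=15
x̄₂=58.000, s₂=7.348, n₂=10
s_p² = [14·5.609² + 9·7.348²]/23 = 40.2783
SE = √(s_p²·(1/15+1/10)) = 2.5910
t = (47.800−58.000)/2.5910 = -3.9368
df = 23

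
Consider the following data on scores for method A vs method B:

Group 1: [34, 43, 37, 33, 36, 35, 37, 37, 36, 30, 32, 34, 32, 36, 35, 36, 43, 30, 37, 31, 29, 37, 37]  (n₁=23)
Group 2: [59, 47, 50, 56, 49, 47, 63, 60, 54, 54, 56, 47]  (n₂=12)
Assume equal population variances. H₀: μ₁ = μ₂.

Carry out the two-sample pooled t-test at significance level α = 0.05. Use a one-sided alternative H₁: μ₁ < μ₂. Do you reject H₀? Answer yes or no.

reject H₀: yes

x̄₁=35.087, s₁=3.579, n₁=23
x̄₂=53.500, s₂=5.519, n₂=12
s_p² = [22·3.579² + 11·5.519²]/33 = 18.6917
SE = √(s_p²·(1/23+1/12)) = 1.5396
t = (35.087−53.500)/1.5396 = -11.9597
df = 33
p-value (one-sided, H₁ less) = 0.00000
At α=0.05: p < α → reject H₀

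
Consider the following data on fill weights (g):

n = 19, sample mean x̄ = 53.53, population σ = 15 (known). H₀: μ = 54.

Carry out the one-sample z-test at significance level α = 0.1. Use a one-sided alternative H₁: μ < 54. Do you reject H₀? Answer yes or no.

reject H₀: no

SE = σ/√n = 15/√19 = 3.4412
z = (x̄−μ₀)/SE = (53.53−54)/3.4412 = -0.1366
p-value (one-sided, H₁ less) = 0.44568
At α=0.1: p ≥ α → fail to reject H₀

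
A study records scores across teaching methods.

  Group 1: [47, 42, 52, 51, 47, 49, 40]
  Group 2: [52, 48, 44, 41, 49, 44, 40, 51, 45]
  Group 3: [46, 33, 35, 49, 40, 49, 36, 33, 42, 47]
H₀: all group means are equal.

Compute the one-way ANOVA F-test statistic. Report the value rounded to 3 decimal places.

Group means [46.86, 46.00, 41.00], grand mean 44.308
SSB = Σnᵢ(x̄ᵢ−x̄)² = 180.681; SSW = ΣΣ(x−x̄ᵢ)² = 642.857
MSB = 180.681/2 = 90.3407; MSW = 642.857/23 = 27.9503
F = MSB/MSW = 3.2322
df = (2, 23)

test statistic = 3.232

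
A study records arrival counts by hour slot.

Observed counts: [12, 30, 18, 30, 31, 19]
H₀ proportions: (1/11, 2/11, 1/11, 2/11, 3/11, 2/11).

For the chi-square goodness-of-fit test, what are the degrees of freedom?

df = k − 1 = 6 − 1 = 5

degrees of freedom = 5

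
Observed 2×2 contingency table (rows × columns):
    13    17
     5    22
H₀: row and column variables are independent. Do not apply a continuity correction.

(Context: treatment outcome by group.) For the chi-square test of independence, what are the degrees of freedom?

degrees of freedom = 1

df = (r−1)(c−1) = (2−1)·(2−1) = 1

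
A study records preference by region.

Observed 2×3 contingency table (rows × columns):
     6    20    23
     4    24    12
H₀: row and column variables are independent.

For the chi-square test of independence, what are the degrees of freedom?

df = (r−1)(c−1) = (2−1)·(3−1) = 2

degrees of freedom = 2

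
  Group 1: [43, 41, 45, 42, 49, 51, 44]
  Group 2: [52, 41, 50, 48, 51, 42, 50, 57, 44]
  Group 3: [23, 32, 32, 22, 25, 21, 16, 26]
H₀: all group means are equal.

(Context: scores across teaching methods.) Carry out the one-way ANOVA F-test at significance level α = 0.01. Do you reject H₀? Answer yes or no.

reject H₀: yes

Group means [45.00, 48.33, 24.62], grand mean 39.458
SSB = Σnᵢ(x̄ᵢ−x̄)² = 2684.083; SSW = ΣΣ(x−x̄ᵢ)² = 503.875
MSB = 2684.083/2 = 1342.0417; MSW = 503.875/21 = 23.9940
F = MSB/MSW = 55.9323
df = (2, 21)
p-value (upper-tail) = 0.00000
At α=0.01: p < α → reject H₀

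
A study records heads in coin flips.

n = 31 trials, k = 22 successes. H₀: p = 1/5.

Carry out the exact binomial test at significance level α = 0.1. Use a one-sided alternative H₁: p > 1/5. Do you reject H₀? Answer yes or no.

reject H₀: yes

Exact binomial: n=31, k=22, p₀=1/5=0.2000
P(X≥22) from Σ C(n,i)·p₀^i·(1−p₀)^(n−i)
p-value (one-sided, H₁ greater) = 0.00000
At α=0.1: p < α → reject H₀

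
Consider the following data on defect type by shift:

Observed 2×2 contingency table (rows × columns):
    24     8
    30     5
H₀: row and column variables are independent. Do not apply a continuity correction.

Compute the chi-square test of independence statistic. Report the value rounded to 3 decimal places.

Row totals [32, 35], col totals [54, 13], n=67
χ² = (24−25.79)²/25.79 + (8−6.21)²/6.21 + (30−28.21)²/28.21 + (5−6.79)²/6.79 = 1.2271
df = 1

test statistic = 1.227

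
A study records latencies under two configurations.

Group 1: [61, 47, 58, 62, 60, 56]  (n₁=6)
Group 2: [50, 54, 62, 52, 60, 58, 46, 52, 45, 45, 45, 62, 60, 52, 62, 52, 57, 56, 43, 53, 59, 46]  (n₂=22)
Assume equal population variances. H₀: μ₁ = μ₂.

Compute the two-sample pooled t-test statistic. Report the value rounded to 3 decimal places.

x̄₁=57.333, s₁=5.502, n₁=6
x̄₂=53.227, s₂=6.286, n₂=22
s_p² = [5·5.502² + 21·6.286²]/26 = 37.7383
SE = √(s_p²·(1/6+1/22)) = 2.8293
t = (57.333−53.227)/2.8293 = 1.4512
df = 26

test statistic = 1.451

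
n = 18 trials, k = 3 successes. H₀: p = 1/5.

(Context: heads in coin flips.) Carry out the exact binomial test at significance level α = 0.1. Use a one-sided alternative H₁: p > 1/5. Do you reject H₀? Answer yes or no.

Exact binomial: n=18, k=3, p₀=1/5=0.2000
P(X≥3) from Σ C(n,i)·p₀^i·(1−p₀)^(n−i)
p-value (one-sided, H₁ greater) = 0.72866
At α=0.1: p ≥ α → fail to reject H₀

reject H₀: no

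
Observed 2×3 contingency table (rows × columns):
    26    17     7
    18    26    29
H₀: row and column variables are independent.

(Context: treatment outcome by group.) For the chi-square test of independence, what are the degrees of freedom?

degrees of freedom = 2

df = (r−1)(c−1) = (2−1)·(3−1) = 2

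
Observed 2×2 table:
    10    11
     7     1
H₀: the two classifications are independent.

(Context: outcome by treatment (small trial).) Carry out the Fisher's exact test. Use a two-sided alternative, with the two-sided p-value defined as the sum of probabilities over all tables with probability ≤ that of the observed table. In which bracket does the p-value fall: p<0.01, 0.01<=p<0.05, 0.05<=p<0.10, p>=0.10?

Margins: r₁=21, r₂=8, c₁=17, c₂=12, n=29
p_obs = C(21,10)·C(8,7)/C(29,17); sum pmf over tables with pmf ≤ p_obs
p-value (two-sided) = 0.09257
→ bracket: 0.05<=p<0.10

p-value bracket: 0.05<=p<0.10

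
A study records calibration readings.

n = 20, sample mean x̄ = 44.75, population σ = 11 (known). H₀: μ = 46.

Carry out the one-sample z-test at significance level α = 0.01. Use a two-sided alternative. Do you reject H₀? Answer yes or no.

reject H₀: no

SE = σ/√n = 11/√20 = 2.4597
z = (x̄−μ₀)/SE = (44.75−46)/2.4597 = -0.5082
p-value (two-sided) = 0.61132
At α=0.01: p ≥ α → fail to reject H₀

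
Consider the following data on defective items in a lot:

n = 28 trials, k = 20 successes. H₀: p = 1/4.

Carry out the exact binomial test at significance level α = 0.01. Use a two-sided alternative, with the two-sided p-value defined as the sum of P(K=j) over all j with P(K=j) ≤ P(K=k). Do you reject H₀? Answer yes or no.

reject H₀: yes

Exact binomial: n=28, k=20, p₀=1/4=0.2500
P(X=j) = C(n,j)·p₀^j·(1−p₀)^(n−j); p = Σ P(X=j) over j with P(X=j) ≤ P(X=20)
p-value (two-sided) = 0.00000
At α=0.01: p < α → reject H₀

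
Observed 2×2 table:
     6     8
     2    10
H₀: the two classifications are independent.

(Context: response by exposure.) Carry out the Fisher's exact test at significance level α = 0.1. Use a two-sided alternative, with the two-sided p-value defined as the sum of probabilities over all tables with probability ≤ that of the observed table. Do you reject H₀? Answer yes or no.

reject H₀: no

Margins: r₁=14, r₂=12, c₁=8, c₂=18, n=26
p_obs = C(14,6)·C(12,2)/C(26,8); sum pmf over tables with pmf ≤ p_obs
p-value (two-sided) = 0.21638
At α=0.1: p ≥ α → fail to reject H₀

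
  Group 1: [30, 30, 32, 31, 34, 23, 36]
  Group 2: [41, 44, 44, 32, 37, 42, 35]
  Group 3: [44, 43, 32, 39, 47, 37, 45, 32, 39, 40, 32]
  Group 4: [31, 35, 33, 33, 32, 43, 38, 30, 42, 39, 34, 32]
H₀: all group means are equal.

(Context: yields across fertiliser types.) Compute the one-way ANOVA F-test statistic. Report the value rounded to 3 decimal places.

Group means [30.86, 39.29, 39.09, 35.17], grand mean 36.297
SSB = Σnᵢ(x̄ᵢ−x̄)² = 370.868; SSW = ΣΣ(x−x̄ᵢ)² = 730.861
MSB = 370.868/3 = 123.6228; MSW = 730.861/33 = 22.1473
F = MSB/MSW = 5.5818
df = (3, 33)

test statistic = 5.582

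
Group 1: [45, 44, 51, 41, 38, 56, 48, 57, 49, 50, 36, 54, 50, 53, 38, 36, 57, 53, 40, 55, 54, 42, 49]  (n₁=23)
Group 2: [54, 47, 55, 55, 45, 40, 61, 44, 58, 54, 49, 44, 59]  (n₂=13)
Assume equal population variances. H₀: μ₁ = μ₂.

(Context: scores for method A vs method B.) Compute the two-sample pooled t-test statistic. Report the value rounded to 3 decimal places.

test statistic = -1.465

x̄₁=47.652, s₁=6.991, n₁=23
x̄₂=51.154, s₂=6.694, n₂=13
s_p² = [22·6.991² + 12·6.694²]/34 = 47.4385
SE = √(s_p²·(1/23+1/13)) = 2.3899
t = (47.652−51.154)/2.3899 = -1.4652
df = 34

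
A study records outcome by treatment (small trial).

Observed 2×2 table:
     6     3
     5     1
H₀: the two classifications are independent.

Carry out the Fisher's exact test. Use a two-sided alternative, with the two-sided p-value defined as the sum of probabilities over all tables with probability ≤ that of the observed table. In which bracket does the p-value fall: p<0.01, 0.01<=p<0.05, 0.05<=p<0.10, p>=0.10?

p-value bracket: p>=0.10

Margins: r₁=9, r₂=6, c₁=11, c₂=4, n=15
p_obs = C(9,6)·C(6,5)/C(15,11); sum pmf over tables with pmf ≤ p_obs
p-value (two-sided) = 0.60440
→ bracket: p>=0.10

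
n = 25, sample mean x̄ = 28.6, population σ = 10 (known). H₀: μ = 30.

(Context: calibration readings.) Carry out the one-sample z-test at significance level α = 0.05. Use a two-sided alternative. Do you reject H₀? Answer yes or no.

reject H₀: no

SE = σ/√n = 10/√25 = 2.0000
z = (x̄−μ₀)/SE = (28.6−30)/2.0000 = -0.7000
p-value (two-sided) = 0.48393
At α=0.05: p ≥ α → fail to reject H₀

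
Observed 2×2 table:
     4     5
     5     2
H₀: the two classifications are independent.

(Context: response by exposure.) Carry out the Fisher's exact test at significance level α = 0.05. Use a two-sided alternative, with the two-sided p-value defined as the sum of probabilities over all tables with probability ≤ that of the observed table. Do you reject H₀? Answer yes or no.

Margins: r₁=9, r₂=7, c₁=9, c₂=7, n=16
p_obs = C(9,4)·C(7,5)/C(16,9); sum pmf over tables with pmf ≤ p_obs
p-value (two-sided) = 0.35752
At α=0.05: p ≥ α → fail to reject H₀

reject H₀: no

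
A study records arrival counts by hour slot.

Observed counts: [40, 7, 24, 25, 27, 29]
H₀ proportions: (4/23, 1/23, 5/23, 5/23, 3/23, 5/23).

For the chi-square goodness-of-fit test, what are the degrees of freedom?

degrees of freedom = 5

df = k − 1 = 6 − 1 = 5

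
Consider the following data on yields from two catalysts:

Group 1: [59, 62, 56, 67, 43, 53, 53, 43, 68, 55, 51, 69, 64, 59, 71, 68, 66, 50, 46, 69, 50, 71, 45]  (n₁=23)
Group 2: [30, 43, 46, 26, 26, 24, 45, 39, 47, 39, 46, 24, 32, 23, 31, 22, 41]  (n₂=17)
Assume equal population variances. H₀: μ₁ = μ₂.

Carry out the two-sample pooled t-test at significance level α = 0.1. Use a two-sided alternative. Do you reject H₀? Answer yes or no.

reject H₀: yes

x̄₁=58.174, s₁=9.490, n₁=23
x̄₂=34.353, s₂=9.280, n₂=17
s_p² = [22·9.490² + 16·9.280²]/38 = 88.3997
SE = √(s_p²·(1/23+1/17)) = 3.0072
t = (58.174−34.353)/3.0072 = 7.9212
df = 38
p-value (two-sided) = 0.00000
At α=0.1: p < α → reject H₀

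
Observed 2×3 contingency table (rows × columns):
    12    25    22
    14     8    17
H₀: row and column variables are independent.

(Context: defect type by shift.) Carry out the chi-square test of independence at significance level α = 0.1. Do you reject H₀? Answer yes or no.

reject H₀: yes

Row totals [59, 39], col totals [26, 33, 39], n=98
χ² = (12−15.65)²/15.65 + (25−19.87)²/19.87 + (22−23.48)²/23.48 + (14−10.35)²/10.35 + (8−13.13)²/13.13 + (17−15.52)²/15.52 = 5.7086
df = 2
p-value (upper-tail) = 0.05760
At α=0.1: p < α → reject H₀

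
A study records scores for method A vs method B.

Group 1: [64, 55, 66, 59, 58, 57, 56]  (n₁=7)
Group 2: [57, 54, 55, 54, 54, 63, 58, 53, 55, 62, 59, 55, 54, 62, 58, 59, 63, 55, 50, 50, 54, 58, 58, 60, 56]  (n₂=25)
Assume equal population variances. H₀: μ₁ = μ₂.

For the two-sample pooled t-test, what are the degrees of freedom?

df = n₁ + n₂ − 2 = 7 + 25 − 2 = 30

degrees of freedom = 30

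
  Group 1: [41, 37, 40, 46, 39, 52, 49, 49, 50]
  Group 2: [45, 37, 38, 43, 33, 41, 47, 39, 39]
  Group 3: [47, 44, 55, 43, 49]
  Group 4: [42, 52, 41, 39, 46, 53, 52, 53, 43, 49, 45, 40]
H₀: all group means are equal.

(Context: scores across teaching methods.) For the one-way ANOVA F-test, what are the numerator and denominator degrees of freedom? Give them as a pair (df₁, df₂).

degrees of freedom = [3, 31]

k = 4 groups, N = 35 total
df = (k−1, N−k) = (4−1, 35−4) = (3, 31)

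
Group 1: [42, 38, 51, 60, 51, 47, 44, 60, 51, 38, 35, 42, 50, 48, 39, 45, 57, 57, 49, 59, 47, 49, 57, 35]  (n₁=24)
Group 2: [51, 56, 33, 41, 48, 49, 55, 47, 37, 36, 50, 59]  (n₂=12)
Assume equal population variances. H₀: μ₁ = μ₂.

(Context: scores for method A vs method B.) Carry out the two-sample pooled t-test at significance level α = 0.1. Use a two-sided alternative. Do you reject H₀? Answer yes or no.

reject H₀: no

x̄₁=47.958, s₁=7.810, n₁=24
x̄₂=46.833, s₂=8.376, n₂=12
s_p² = [23·7.810² + 11·8.376²]/34 = 63.9596
SE = √(s_p²·(1/24+1/12)) = 2.8275
t = (47.958−46.833)/2.8275 = 0.3979
df = 34
p-value (two-sided) = 0.69321
At α=0.1: p ≥ α → fail to reject H₀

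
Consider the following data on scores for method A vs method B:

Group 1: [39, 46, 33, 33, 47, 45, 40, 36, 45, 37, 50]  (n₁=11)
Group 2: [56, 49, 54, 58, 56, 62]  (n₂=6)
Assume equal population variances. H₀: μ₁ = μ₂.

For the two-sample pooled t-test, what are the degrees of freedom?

degrees of freedom = 15

df = n₁ + n₂ − 2 = 11 + 6 − 2 = 15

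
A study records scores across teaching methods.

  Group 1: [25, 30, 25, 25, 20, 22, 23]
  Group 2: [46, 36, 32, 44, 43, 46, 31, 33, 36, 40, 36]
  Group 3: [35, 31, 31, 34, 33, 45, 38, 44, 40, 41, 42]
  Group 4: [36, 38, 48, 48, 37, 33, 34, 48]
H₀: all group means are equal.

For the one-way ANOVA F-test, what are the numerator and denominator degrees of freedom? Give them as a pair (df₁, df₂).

degrees of freedom = [3, 33]

k = 4 groups, N = 37 total
df = (k−1, N−k) = (4−1, 37−4) = (3, 33)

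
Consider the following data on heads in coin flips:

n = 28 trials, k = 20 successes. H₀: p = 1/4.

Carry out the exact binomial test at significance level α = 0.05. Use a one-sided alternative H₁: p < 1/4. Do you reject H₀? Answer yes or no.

Exact binomial: n=28, k=20, p₀=1/4=0.2500
P(X≤20) from Σ C(n,i)·p₀^i·(1−p₀)^(n−i)
p-value (one-sided, H₁ less) = 1.00000
At α=0.05: p ≥ α → fail to reject H₀

reject H₀: no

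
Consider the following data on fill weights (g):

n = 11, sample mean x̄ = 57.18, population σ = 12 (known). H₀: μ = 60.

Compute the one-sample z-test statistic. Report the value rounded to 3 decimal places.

SE = σ/√n = 12/√11 = 3.6181
z = (x̄−μ₀)/SE = (57.18−60)/3.6181 = -0.7794

test statistic = -0.779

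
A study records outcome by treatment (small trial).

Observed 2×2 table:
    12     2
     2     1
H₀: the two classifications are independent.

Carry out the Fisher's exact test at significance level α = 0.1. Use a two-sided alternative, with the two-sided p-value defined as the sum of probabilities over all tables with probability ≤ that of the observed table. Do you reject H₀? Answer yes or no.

reject H₀: no

Margins: r₁=14, r₂=3, c₁=14, c₂=3, n=17
p_obs = C(14,12)·C(3,2)/C(17,14); sum pmf over tables with pmf ≤ p_obs
p-value (two-sided) = 0.46471
At α=0.1: p ≥ α → fail to reject H₀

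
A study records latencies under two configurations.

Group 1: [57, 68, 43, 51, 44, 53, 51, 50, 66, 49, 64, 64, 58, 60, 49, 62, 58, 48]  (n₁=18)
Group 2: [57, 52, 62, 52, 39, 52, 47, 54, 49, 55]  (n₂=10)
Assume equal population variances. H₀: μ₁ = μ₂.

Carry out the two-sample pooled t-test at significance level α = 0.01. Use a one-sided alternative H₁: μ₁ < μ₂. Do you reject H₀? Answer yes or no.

x̄₁=55.278, s₁=7.645, n₁=18
x̄₂=51.900, s₂=6.154, n₂=10
s_p² = [17·7.645² + 9·6.154²]/26 = 51.3274
SE = √(s_p²·(1/18+1/10)) = 2.8256
t = (55.278−51.900)/2.8256 = 1.1954
df = 26
p-value (one-sided, H₁ less) = 0.87864
At α=0.01: p ≥ α → fail to reject H₀

reject H₀: no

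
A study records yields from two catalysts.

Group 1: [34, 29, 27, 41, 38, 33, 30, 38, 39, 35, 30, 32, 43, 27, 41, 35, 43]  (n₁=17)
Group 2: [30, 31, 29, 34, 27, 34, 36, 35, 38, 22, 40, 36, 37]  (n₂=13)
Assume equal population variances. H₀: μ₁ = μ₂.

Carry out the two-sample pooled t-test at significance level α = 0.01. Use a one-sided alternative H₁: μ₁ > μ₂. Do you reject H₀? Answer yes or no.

reject H₀: no

x̄₁=35.000, s₁=5.374, n₁=17
x̄₂=33.000, s₂=5.000, n₂=13
s_p² = [16·5.374² + 12·5.000²]/28 = 27.2143
SE = √(s_p²·(1/17+1/13)) = 1.9220
t = (35.000−33.000)/1.9220 = 1.0406
df = 28
p-value (one-sided, H₁ greater) = 0.15349
At α=0.01: p ≥ α → fail to reject H₀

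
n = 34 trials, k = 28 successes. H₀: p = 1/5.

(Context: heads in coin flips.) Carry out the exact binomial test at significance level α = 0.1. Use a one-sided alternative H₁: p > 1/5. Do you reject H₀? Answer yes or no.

Exact binomial: n=34, k=28, p₀=1/5=0.2000
P(X≥28) from Σ C(n,i)·p₀^i·(1−p₀)^(n−i)
p-value (one-sided, H₁ greater) = 0.00000
At α=0.1: p < α → reject H₀

reject H₀: yes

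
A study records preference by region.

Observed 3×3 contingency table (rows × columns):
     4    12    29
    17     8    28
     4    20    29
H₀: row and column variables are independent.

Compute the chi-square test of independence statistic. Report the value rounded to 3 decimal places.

Row totals [45, 53, 53], col totals [25, 40, 86], n=151
χ² = (4−7.45)²/7.45 + (12−11.92)²/11.92 + (29−25.63)²/25.63 + (17−8.77)²/8.77 + (8−14.04)²/14.04 + (28−30.19)²/30.19 + (4−8.77)²/8.77 + (20−14.04)²/14.04 + (29−30.19)²/30.19 = 17.6832
df = 4

test statistic = 17.683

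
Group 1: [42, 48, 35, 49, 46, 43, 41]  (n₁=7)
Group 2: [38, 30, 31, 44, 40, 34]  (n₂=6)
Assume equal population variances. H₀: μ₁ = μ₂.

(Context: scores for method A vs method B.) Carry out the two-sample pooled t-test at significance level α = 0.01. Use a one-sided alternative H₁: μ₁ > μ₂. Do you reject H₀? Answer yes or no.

x̄₁=43.429, s₁=4.791, n₁=7
x̄₂=36.167, s₂=5.456, n₂=6
s_p² = [6·4.791² + 5·5.456²]/11 = 26.0498
SE = √(s_p²·(1/7+1/6)) = 2.8395
t = (43.429−36.167)/2.8395 = 2.5574
df = 11
p-value (one-sided, H₁ greater) = 0.01332
At α=0.01: p ≥ α → fail to reject H₀

reject H₀: no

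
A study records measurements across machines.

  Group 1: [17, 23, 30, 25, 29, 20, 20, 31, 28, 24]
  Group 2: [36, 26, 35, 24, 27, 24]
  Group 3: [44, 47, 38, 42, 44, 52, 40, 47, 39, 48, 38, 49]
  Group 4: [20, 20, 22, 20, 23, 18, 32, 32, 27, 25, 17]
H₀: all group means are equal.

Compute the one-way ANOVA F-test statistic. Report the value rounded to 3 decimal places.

test statistic = 42.158

Group means [24.70, 28.67, 44.00, 23.27], grand mean 30.846
SSB = Σnᵢ(x̄ᵢ−x̄)² = 3113.462; SSW = ΣΣ(x−x̄ᵢ)² = 861.615
MSB = 3113.462/3 = 1037.8206; MSW = 861.615/35 = 24.6176
F = MSB/MSW = 42.1577
df = (3, 35)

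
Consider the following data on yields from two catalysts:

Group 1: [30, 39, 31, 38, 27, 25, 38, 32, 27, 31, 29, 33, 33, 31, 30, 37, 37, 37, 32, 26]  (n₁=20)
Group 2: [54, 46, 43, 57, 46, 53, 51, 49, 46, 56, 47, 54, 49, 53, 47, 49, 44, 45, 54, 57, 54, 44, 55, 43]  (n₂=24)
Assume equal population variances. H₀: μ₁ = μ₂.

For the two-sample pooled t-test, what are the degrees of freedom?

degrees of freedom = 42

df = n₁ + n₂ − 2 = 20 + 24 − 2 = 42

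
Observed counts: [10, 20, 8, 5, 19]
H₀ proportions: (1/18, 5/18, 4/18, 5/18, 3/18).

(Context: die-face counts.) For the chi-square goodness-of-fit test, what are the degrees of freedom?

degrees of freedom = 4

df = k − 1 = 5 − 1 = 4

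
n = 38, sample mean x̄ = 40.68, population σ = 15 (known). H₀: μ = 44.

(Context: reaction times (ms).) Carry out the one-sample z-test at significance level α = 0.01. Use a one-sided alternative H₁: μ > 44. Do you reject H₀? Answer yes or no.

SE = σ/√n = 15/√38 = 2.4333
z = (x̄−μ₀)/SE = (40.68−44)/2.4333 = -1.3644
p-value (one-sided, H₁ greater) = 0.91378
At α=0.01: p ≥ α → fail to reject H₀

reject H₀: no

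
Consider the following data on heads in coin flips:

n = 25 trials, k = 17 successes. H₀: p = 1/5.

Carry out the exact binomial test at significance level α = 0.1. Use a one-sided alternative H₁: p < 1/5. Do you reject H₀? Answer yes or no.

Exact binomial: n=25, k=17, p₀=1/5=0.2000
P(X≤17) from Σ C(n,i)·p₀^i·(1−p₀)^(n−i)
p-value (one-sided, H₁ less) = 1.00000
At α=0.1: p ≥ α → fail to reject H₀

reject H₀: no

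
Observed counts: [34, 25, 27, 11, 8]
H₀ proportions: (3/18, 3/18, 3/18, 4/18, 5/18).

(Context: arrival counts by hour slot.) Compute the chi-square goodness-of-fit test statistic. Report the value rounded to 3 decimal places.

n = 105; E_i = n·p_i = [17.50, 17.50, 17.50, 23.33, 29.17]
χ² = (34−17.50)²/17.50 + (25−17.50)²/17.50 + (27−17.50)²/17.50 + (11−23.33)²/23.33 + (8−29.17)²/29.17 = 45.8086
df = 4

test statistic = 45.809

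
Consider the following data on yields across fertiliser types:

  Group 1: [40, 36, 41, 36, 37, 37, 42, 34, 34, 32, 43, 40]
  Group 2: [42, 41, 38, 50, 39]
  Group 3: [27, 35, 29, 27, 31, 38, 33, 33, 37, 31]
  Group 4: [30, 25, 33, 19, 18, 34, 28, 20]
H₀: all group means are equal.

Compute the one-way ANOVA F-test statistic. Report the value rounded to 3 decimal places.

test statistic = 16.870

Group means [37.67, 42.00, 32.10, 25.88], grand mean 34.000
SSB = Σnᵢ(x̄ᵢ−x̄)² = 1045.558; SSW = ΣΣ(x−x̄ᵢ)² = 640.442
MSB = 1045.558/3 = 348.5194; MSW = 640.442/31 = 20.6594
F = MSB/MSW = 16.8698
df = (3, 31)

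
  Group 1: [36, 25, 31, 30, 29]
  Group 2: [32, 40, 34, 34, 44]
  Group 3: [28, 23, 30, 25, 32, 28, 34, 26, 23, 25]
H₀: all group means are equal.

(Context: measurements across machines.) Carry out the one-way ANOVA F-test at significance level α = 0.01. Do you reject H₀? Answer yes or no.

reject H₀: yes

Group means [30.20, 36.80, 27.40], grand mean 30.450
SSB = Σnᵢ(x̄ᵢ−x̄)² = 294.950; SSW = ΣΣ(x−x̄ᵢ)² = 288.000
MSB = 294.950/2 = 147.4750; MSW = 288.000/17 = 16.9412
F = MSB/MSW = 8.7051
df = (2, 17)
p-value (upper-tail) = 0.00249
At α=0.01: p < α → reject H₀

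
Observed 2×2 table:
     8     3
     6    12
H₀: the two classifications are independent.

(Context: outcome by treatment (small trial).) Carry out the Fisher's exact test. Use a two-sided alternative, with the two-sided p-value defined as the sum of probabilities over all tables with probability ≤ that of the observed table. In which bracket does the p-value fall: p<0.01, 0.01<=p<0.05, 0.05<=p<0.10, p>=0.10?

p-value bracket: 0.05<=p<0.10

Margins: r₁=11, r₂=18, c₁=14, c₂=15, n=29
p_obs = C(11,8)·C(18,6)/C(29,14); sum pmf over tables with pmf ≤ p_obs
p-value (two-sided) = 0.06043
→ bracket: 0.05<=p<0.10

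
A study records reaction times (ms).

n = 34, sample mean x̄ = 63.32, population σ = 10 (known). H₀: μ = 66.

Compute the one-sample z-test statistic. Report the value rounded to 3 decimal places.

test statistic = -1.563

SE = σ/√n = 10/√34 = 1.7150
z = (x̄−μ₀)/SE = (63.32−66)/1.7150 = -1.5627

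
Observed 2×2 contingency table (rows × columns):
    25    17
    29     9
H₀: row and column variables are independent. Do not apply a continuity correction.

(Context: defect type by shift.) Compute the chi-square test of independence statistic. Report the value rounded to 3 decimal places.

test statistic = 2.564

Row totals [42, 38], col totals [54, 26], n=80
χ² = (25−28.35)²/28.35 + (17−13.65)²/13.65 + (29−25.65)²/25.65 + (9−12.35)²/12.35 = 2.5642
df = 1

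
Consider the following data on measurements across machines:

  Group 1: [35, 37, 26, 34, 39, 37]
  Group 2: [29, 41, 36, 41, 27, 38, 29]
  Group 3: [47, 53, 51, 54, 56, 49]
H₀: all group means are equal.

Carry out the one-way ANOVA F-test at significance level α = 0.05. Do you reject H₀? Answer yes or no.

Group means [34.67, 34.43, 51.67], grand mean 39.947
SSB = Σnᵢ(x̄ᵢ−x̄)² = 1204.566; SSW = ΣΣ(x−x̄ᵢ)² = 376.381
MSB = 1204.566/2 = 602.2832; MSW = 376.381/16 = 23.5238
F = MSB/MSW = 25.6031
df = (2, 16)
p-value (upper-tail) = 0.00001
At α=0.05: p < α → reject H₀

reject H₀: yes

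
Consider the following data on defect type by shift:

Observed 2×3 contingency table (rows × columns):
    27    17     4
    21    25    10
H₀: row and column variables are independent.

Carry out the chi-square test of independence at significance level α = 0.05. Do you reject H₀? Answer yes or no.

Row totals [48, 56], col totals [48, 42, 14], n=104
χ² = (27−22.15)²/22.15 + (17−19.38)²/19.38 + (4−6.46)²/6.46 + (21−25.85)²/25.85 + (25−22.62)²/22.62 + (10−7.54)²/7.54 = 4.2550
df = 2
p-value (upper-tail) = 0.11913
At α=0.05: p ≥ α → fail to reject H₀

reject H₀: no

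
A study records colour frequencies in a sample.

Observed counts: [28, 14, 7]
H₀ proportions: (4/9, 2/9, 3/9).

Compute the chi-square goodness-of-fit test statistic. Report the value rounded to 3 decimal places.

n = 49; E_i = n·p_i = [21.78, 10.89, 16.33]
χ² = (28−21.78)²/21.78 + (14−10.89)²/10.89 + (7−16.33)²/16.33 = 8.0000
df = 2

test statistic = 8.000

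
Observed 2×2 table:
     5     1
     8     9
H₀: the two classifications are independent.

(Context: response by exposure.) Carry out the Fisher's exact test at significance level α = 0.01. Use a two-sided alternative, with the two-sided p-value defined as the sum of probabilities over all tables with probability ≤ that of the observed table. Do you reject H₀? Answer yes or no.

Margins: r₁=6, r₂=17, c₁=13, c₂=10, n=23
p_obs = C(6,5)·C(17,8)/C(23,13); sum pmf over tables with pmf ≤ p_obs
p-value (two-sided) = 0.17902
At α=0.01: p ≥ α → fail to reject H₀

reject H₀: no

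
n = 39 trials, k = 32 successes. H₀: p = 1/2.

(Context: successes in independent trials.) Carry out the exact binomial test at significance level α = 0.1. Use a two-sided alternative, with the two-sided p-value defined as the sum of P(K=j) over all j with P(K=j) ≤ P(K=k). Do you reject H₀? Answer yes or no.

reject H₀: yes

Exact binomial: n=39, k=32, p₀=1/2=0.5000
P(X=j) = C(n,j)·p₀^j·(1−p₀)^(n−j); p = Σ P(X=j) over j with P(X=j) ≤ P(X=32)
p-value (two-sided) = 0.00007
At α=0.1: p < α → reject H₀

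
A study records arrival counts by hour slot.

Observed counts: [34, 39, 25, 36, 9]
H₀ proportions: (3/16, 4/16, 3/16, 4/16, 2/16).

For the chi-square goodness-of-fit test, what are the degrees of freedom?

df = k − 1 = 5 − 1 = 4

degrees of freedom = 4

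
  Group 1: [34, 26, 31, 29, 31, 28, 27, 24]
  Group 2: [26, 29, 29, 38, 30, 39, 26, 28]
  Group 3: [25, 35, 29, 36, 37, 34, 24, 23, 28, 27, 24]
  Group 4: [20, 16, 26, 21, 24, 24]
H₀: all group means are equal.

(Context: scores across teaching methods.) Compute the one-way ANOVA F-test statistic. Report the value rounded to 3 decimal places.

test statistic = 4.946

Group means [28.75, 30.62, 29.27, 21.83], grand mean 28.121
SSB = Σnᵢ(x̄ᵢ−x̄)² = 305.125; SSW = ΣΣ(x−x̄ᵢ)² = 596.390
MSB = 305.125/3 = 101.7083; MSW = 596.390/29 = 20.5652
F = MSB/MSW = 4.9457
df = (3, 29)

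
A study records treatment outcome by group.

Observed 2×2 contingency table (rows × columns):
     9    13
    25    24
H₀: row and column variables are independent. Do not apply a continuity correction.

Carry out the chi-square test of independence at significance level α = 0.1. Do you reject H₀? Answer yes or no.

reject H₀: no

Row totals [22, 49], col totals [34, 37], n=71
χ² = (9−10.54)²/10.54 + (13−11.46)²/11.46 + (25−23.46)²/23.46 + (24−25.54)²/25.54 = 0.6220
df = 1
p-value (upper-tail) = 0.43029
At α=0.1: p ≥ α → fail to reject H₀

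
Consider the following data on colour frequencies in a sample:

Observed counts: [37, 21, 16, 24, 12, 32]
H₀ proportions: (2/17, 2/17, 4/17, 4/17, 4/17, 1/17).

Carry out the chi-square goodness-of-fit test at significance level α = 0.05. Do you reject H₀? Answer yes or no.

n = 142; E_i = n·p_i = [16.71, 16.71, 33.41, 33.41, 33.41, 8.35]
χ² = (37−16.71)²/16.71 + (21−16.71)²/16.71 + (16−33.41)²/33.41 + (24−33.41)²/33.41 + (12−33.41)²/33.41 + (32−8.35)²/8.35 = 118.1479
df = 5
p-value (upper-tail) = 0.00000
At α=0.05: p < α → reject H₀

reject H₀: yes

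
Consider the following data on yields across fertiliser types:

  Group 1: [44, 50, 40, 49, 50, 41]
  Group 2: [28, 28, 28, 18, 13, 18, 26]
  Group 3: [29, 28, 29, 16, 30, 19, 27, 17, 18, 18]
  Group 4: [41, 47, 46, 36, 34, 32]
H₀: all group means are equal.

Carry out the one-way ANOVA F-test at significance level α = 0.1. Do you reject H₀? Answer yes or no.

reject H₀: yes

Group means [45.67, 22.71, 23.10, 39.33], grand mean 31.034
SSB = Σnᵢ(x̄ᵢ−x̄)² = 2811.970; SSW = ΣΣ(x−x̄ᵢ)² = 850.995
MSB = 2811.970/3 = 937.3234; MSW = 850.995/25 = 34.0398
F = MSB/MSW = 27.5361
df = (3, 25)
p-value (upper-tail) = 0.00000
At α=0.1: p < α → reject H₀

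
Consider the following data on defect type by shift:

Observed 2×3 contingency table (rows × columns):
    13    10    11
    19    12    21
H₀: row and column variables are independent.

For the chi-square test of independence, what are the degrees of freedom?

degrees of freedom = 2

df = (r−1)(c−1) = (2−1)·(3−1) = 2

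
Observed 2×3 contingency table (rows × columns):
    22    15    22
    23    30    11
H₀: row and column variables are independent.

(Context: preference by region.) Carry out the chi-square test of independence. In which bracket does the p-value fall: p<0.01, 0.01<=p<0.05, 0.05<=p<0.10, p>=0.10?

Row totals [59, 64], col totals [45, 45, 33], n=123
χ² = (22−21.59)²/21.59 + (15−21.59)²/21.59 + (22−15.83)²/15.83 + (23−23.41)²/23.41 + (30−23.41)²/23.41 + (11−17.17)²/17.17 = 8.4997
df = 2
p-value (upper-tail) = 0.01427
→ bracket: 0.01<=p<0.05

p-value bracket: 0.01<=p<0.05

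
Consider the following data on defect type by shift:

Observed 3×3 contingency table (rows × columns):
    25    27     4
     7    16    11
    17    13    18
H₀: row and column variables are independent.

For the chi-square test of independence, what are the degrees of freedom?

degrees of freedom = 4

df = (r−1)(c−1) = (3−1)·(3−1) = 4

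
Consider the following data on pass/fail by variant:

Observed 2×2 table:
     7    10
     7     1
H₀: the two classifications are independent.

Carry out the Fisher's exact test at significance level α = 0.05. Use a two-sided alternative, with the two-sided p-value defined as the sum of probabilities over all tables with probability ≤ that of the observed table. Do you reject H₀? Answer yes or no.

reject H₀: yes

Margins: r₁=17, r₂=8, c₁=14, c₂=11, n=25
p_obs = C(17,7)·C(8,7)/C(25,14); sum pmf over tables with pmf ≤ p_obs
p-value (two-sided) = 0.04211
At α=0.05: p < α → reject H₀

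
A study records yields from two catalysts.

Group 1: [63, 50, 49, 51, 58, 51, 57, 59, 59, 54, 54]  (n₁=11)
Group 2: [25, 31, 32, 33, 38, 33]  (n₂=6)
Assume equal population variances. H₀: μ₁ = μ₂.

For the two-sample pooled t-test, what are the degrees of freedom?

degrees of freedom = 15

df = n₁ + n₂ − 2 = 11 + 6 − 2 = 15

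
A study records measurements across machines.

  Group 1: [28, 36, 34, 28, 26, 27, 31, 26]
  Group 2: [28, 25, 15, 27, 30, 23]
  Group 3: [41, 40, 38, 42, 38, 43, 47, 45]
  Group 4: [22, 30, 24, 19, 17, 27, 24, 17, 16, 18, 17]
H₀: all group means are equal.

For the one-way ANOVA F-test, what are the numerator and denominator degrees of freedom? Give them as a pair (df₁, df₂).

degrees of freedom = [3, 29]

k = 4 groups, N = 33 total
df = (k−1, N−k) = (4−1, 33−4) = (3, 29)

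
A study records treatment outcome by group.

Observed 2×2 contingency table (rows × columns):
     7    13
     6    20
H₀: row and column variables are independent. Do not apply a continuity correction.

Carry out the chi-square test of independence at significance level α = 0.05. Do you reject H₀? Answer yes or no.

reject H₀: no

Row totals [20, 26], col totals [13, 33], n=46
χ² = (7−5.65)²/5.65 + (13−14.35)²/14.35 + (6−7.35)²/7.35 + (20−18.65)²/18.65 = 0.7926
df = 1
p-value (upper-tail) = 0.37330
At α=0.05: p ≥ α → fail to reject H₀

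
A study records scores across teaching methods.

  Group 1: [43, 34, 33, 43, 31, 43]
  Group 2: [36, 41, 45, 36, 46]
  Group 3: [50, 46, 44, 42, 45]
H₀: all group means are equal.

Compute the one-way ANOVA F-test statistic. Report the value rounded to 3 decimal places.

Group means [37.83, 40.80, 45.40], grand mean 41.125
SSB = Σnᵢ(x̄ᵢ−x̄)² = 156.917; SSW = ΣΣ(x−x̄ᵢ)² = 290.833
MSB = 156.917/2 = 78.4583; MSW = 290.833/13 = 22.3718
F = MSB/MSW = 3.5070
df = (2, 13)

test statistic = 3.507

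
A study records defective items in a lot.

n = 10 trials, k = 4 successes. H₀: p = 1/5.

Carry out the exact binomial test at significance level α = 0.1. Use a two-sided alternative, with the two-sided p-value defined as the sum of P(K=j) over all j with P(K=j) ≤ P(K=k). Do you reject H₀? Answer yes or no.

Exact binomial: n=10, k=4, p₀=1/5=0.2000
P(X=j) = C(n,j)·p₀^j·(1−p₀)^(n−j); p = Σ P(X=j) over j with P(X=j) ≤ P(X=4)
p-value (two-sided) = 0.12087
At α=0.1: p ≥ α → fail to reject H₀

reject H₀: no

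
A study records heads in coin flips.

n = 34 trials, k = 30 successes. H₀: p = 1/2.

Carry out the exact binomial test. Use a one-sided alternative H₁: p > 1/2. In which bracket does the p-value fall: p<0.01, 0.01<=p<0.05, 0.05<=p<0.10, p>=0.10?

p-value bracket: p<0.01

Exact binomial: n=34, k=30, p₀=1/2=0.5000
P(X≥30) from Σ C(n,i)·p₀^i·(1−p₀)^(n−i)
p-value (one-sided, H₁ greater) = 0.00000
→ bracket: p<0.01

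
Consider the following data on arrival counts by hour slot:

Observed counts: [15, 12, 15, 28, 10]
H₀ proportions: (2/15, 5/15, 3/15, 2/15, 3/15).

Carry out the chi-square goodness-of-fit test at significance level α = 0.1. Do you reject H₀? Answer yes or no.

n = 80; E_i = n·p_i = [10.67, 26.67, 16.00, 10.67, 16.00]
χ² = (15−10.67)²/10.67 + (12−26.67)²/26.67 + (15−16.00)²/16.00 + (28−10.67)²/10.67 + (10−16.00)²/16.00 = 40.3063
df = 4
p-value (upper-tail) = 0.00000
At α=0.1: p < α → reject H₀

reject H₀: yes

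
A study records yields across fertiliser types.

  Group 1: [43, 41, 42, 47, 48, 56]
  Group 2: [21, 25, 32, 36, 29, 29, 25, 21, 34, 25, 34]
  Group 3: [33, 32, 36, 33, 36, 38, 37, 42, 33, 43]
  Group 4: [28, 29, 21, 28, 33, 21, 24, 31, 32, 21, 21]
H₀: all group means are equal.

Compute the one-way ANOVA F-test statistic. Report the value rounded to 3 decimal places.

Group means [46.17, 28.27, 36.30, 26.27], grand mean 32.632
SSB = Σnᵢ(x̄ᵢ−x̄)² = 1887.545; SSW = ΣΣ(x−x̄ᵢ)² = 795.297
MSB = 1887.545/3 = 629.1817; MSW = 795.297/34 = 23.3911
F = MSB/MSW = 26.8984
df = (3, 34)

test statistic = 26.898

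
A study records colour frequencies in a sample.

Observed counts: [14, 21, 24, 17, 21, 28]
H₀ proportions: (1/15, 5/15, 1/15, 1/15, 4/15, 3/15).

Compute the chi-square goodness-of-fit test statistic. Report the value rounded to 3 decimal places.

n = 125; E_i = n·p_i = [8.33, 41.67, 8.33, 8.33, 33.33, 25.00]
χ² = (14−8.33)²/8.33 + (21−41.67)²/41.67 + (24−8.33)²/8.33 + (17−8.33)²/8.33 + (21−33.33)²/33.33 + (28−25.00)²/25.00 = 57.4940
df = 5

test statistic = 57.494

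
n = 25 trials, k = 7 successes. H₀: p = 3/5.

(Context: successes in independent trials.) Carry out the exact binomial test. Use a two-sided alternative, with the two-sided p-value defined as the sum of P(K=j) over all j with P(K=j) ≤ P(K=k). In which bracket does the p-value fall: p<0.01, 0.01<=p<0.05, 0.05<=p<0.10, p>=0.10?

p-value bracket: p<0.01

Exact binomial: n=25, k=7, p₀=3/5=0.6000
P(X=j) = C(n,j)·p₀^j·(1−p₀)^(n−j); p = Σ P(X=j) over j with P(X=j) ≤ P(X=7)
p-value (two-sided) = 0.00163
→ bracket: p<0.01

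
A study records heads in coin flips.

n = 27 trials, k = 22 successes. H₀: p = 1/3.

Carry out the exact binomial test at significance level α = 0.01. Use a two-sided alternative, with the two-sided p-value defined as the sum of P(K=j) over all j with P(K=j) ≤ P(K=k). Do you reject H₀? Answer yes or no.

reject H₀: yes

Exact binomial: n=27, k=22, p₀=1/3=0.3333
P(X=j) = C(n,j)·p₀^j·(1−p₀)^(n−j); p = Σ P(X=j) over j with P(X=j) ≤ P(X=22)
p-value (two-sided) = 0.00000
At α=0.01: p < α → reject H₀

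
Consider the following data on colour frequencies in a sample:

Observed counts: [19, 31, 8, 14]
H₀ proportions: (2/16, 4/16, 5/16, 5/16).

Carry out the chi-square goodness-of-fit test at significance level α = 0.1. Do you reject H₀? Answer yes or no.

n = 72; E_i = n·p_i = [9.00, 18.00, 22.50, 22.50]
χ² = (19−9.00)²/9.00 + (31−18.00)²/18.00 + (8−22.50)²/22.50 + (14−22.50)²/22.50 = 33.0556
df = 3
p-value (upper-tail) = 0.00000
At α=0.1: p < α → reject H₀

reject H₀: yes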